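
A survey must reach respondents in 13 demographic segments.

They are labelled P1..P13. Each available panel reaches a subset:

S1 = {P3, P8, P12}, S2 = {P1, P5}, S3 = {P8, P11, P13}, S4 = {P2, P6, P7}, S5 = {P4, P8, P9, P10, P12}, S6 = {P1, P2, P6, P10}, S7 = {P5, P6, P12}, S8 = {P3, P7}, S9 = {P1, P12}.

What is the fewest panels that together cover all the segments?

S2 and S3 and S4 and S5 and S8 together: S2 ∪ S3 ∪ S4 ∪ S5 ∪ S8 = {P1, P2, P3, P4, P5, P6, P7, P8, P9, P10, P11, P12, P13} — every segment is covered.
No 4 of the 9 panels cover everything (all 126 combinations miss at least one segment), so 5 is optimal.

5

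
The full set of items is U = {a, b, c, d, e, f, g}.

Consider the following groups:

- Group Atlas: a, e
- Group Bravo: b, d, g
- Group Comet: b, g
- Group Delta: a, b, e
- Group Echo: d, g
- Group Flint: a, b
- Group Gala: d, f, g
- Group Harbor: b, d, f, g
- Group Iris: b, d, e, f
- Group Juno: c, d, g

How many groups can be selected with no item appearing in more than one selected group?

2

Delta, Gala are pairwise disjoint (Delta={a,b,e}; Gala={d,f,g}).
Every remaining group overlaps one of these, and no 3 of the listed groups are pairwise disjoint, so 2 is the maximum.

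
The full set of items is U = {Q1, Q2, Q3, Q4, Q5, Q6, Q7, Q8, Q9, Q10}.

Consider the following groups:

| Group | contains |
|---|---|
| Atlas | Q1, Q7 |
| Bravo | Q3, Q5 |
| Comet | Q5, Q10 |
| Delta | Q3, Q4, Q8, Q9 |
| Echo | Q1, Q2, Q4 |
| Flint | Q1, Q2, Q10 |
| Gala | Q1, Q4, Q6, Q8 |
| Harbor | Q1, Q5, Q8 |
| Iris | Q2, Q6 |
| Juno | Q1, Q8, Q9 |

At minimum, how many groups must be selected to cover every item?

Atlas, Comet, Delta, and Iris cover everything between them: the union {Q1, Q2, Q3, Q4, Q5, Q6, Q7, Q8, Q9, Q10} is all of U.
No 3 of the 10 groups cover everything (all 120 combinations miss at least one item), so 4 is optimal.

4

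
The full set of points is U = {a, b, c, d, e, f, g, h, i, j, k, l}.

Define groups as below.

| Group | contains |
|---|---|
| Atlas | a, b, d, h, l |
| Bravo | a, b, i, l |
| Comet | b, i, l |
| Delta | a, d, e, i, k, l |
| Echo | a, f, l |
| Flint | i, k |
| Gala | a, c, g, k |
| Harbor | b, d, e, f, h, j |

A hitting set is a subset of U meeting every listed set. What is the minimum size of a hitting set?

Take T = {b, k, l}. Each listed group contains at least one of these, so T is a hitting set of size 3.
No choice of 2 points meets every group, so 3 is the minimum.

3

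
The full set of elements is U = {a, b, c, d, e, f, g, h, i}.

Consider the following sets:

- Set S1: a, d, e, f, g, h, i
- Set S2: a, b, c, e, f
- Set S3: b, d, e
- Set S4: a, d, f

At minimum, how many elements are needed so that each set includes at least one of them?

2

The 2 elements {a, b} hit every set.
No single element lies in every set, so at least 2 are needed and 2 is optimal.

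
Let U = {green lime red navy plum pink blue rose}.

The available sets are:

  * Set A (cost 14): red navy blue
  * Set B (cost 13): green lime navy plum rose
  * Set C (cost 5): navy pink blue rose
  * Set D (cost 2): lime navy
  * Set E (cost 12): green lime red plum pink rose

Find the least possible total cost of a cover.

17

C, E together cover every item (C ∪ E = {green, lime, red, navy, plum, pink, blue, rose}); total cost 5 + 12 = 17.
The greedy pick D, C, E costs 19; no covering selection beats 17.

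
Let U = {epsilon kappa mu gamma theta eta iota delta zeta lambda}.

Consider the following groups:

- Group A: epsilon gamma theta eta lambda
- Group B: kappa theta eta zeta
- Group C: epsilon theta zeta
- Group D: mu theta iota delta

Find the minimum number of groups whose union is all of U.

Take {A, B, D}. Their union is {epsilon, kappa, mu, gamma, theta, eta, iota, delta, zeta, lambda}, which is all 10 points.
Only B contains kappa, so B is forced; the remaining 6 points need at least 2 more groups (each remaining group adds at most 3) — so at least 3 groups are needed, and 3 is optimal.

3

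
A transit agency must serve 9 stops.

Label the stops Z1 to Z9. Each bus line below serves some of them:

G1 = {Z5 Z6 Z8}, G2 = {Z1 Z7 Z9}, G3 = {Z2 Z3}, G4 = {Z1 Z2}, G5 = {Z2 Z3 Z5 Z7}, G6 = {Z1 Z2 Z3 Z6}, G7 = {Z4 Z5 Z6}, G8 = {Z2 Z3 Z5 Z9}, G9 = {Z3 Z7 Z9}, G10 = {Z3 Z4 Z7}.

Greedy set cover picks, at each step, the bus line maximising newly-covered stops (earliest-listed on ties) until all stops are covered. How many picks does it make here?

Greedy: pick G5 (covers 4 new) → pick G1 (covers 2 new) → pick G2 (covers 2 new) → pick G7 (covers 1 new). Total picks: 4.

4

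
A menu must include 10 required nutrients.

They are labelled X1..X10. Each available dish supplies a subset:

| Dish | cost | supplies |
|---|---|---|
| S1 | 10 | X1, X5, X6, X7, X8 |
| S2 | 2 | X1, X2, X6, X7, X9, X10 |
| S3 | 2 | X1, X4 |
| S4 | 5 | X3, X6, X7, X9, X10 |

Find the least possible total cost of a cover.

S1, S2, S3, S4 together cover every nutrient (S1 ∪ S2 ∪ S3 ∪ S4 = {X1, X2, X3, X4, X5, X6, X7, X8, X9, X10}); total cost 10 + 2 + 2 + 5 = 19.
No covering selection has total cost below 19.

19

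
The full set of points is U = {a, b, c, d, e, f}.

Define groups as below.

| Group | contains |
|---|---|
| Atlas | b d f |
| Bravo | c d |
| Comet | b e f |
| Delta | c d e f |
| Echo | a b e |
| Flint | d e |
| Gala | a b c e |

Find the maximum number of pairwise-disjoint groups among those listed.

2

Bravo, Comet are pairwise disjoint (Bravo={c,d}; Comet={b,e,f}).
Every remaining group overlaps one of these, and no 3 of the listed groups are pairwise disjoint, so 2 is the maximum.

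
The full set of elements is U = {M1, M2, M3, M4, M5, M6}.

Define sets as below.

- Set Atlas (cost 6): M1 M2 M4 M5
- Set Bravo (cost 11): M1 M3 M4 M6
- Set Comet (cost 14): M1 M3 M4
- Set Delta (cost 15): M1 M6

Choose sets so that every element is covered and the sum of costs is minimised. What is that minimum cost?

17

Atlas, Bravo together cover every element (Atlas ∪ Bravo = {M1, M2, M3, M4, M5, M6}); total cost 6 + 11 = 17.
No covering selection has total cost below 17.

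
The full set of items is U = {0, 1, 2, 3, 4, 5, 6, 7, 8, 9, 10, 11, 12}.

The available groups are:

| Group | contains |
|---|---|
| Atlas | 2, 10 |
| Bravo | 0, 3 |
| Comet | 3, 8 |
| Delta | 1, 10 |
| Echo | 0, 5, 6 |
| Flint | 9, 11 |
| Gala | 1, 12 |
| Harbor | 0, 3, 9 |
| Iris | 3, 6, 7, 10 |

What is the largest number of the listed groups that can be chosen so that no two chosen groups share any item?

5

Atlas, Comet, Echo, Flint, Gala are pairwise disjoint (Atlas={2,10}; Comet={3,8}; Echo={0,5,6}; Flint={9,11}; Gala={1,12}).
Every remaining group overlaps one of these, and no 6 of the listed groups are pairwise disjoint, so 5 is the maximum.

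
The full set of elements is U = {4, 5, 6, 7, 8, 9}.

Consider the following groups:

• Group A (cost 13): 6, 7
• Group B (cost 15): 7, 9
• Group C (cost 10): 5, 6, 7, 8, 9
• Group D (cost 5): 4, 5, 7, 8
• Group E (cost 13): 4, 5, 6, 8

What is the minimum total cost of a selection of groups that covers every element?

C, D together cover every element (C ∪ D = {4, 5, 6, 7, 8, 9}); total cost 10 + 5 = 15.
No covering selection has total cost below 15.

15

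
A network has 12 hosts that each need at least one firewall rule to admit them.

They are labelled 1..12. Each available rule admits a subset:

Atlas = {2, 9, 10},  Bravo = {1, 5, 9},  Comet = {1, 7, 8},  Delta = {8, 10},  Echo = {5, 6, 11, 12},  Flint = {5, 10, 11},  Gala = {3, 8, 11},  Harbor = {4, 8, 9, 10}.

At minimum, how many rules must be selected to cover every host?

5

Take {Atlas, Comet, Echo, Gala, Harbor}. Their union is {1, 2, 3, 4, 5, 6, 7, 8, 9, 10, 11, 12}, which is all 12 hosts.
No 4 of the 8 rules cover everything (all 70 combinations miss at least one host), so 5 is optimal.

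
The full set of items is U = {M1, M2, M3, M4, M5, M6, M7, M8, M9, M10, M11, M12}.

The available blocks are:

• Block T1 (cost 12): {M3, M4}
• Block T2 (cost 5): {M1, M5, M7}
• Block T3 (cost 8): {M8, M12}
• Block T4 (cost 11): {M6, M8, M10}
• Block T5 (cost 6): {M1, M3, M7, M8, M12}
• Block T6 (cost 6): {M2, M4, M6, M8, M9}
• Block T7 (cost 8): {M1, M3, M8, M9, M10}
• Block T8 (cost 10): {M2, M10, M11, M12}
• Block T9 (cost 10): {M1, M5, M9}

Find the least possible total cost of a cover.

T2, T5, T6, T8 together cover every item (T2 ∪ T5 ∪ T6 ∪ T8 = {M1, M2, M3, M4, M5, M6, M7, M8, M9, M10, M11, M12}); total cost 5 + 6 + 6 + 10 = 27.
No covering selection has total cost below 27.

27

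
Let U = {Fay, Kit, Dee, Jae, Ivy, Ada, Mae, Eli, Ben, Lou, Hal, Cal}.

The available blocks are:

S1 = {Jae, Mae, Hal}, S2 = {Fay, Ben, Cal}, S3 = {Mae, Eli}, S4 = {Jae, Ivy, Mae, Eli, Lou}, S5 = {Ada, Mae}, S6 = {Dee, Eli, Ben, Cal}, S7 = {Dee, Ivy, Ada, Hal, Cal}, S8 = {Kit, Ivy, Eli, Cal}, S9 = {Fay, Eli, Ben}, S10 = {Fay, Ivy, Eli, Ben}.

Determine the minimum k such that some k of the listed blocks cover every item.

4

S4 and S7 and S8 and S10 together: S4 ∪ S7 ∪ S8 ∪ S10 = {Fay, Kit, Dee, Jae, Ivy, Ada, Mae, Eli, Ben, Lou, Hal, Cal} — every item is covered.
Only S8 contains Kit, so S8 is forced; the remaining 8 items need at least 3 more blocks (each remaining block adds at most 3) — so at least 4 blocks are needed, and 4 is optimal.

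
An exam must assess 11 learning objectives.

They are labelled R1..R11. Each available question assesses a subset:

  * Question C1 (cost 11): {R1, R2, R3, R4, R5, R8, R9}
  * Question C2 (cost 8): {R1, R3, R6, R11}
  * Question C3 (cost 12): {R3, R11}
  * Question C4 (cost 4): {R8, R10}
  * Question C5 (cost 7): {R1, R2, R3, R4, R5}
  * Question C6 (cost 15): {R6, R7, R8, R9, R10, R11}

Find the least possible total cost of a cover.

C5, C6 together cover every objective (C5 ∪ C6 = {R1, R2, R3, R4, R5, R6, R7, R8, R9, R10, R11}); total cost 7 + 15 = 22.
The greedy pick C5, C4, C6 costs 26; no covering selection beats 22.

22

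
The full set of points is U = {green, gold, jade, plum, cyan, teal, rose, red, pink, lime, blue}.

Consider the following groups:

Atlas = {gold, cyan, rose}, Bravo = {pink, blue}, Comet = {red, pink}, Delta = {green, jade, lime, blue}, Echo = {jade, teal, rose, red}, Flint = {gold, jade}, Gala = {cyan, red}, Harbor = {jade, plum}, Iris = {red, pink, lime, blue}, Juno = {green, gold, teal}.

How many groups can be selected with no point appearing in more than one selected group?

4

Bravo, Gala, Harbor, Juno are pairwise disjoint (Bravo={pink,blue}; Gala={cyan,red}; Harbor={jade,plum}; Juno={green,gold,teal}).
Every remaining group overlaps one of these, and no 5 of the listed groups are pairwise disjoint, so 4 is the maximum.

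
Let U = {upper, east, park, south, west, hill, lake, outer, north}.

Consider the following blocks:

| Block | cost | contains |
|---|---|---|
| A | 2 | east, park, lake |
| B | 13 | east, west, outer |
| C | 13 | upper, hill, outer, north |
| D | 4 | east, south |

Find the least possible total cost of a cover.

A, B, C, D together cover every item (A ∪ B ∪ C ∪ D = {upper, east, park, south, west, hill, lake, outer, north}); total cost 2 + 13 + 13 + 4 = 32.
No covering selection has total cost below 32.

32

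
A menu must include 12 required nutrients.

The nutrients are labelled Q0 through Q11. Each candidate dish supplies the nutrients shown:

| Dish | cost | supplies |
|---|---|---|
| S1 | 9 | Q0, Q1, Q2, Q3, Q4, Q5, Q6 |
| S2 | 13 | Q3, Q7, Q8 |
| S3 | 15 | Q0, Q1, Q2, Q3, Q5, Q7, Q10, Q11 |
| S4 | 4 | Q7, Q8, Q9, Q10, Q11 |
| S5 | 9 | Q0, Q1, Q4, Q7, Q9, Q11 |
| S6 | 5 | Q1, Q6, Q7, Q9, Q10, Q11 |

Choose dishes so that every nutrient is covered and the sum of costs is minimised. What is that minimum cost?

S1, S4 together cover every nutrient (S1 ∪ S4 = {Q0, Q1, Q2, Q3, Q4, Q5, Q6, Q7, Q8, Q9, Q10, Q11}); total cost 9 + 4 = 13.
No covering selection has total cost below 13.

13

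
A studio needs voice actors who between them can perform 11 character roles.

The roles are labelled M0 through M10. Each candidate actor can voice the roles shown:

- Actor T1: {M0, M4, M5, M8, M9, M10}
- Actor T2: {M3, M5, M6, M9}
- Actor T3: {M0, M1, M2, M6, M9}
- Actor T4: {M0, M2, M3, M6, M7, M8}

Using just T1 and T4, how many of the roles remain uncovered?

Union of T1, T4 = {M0, M2, M3, M4, M5, M6, M7, M8, M9, M10}.
Not covered: M1 — 1 role.

1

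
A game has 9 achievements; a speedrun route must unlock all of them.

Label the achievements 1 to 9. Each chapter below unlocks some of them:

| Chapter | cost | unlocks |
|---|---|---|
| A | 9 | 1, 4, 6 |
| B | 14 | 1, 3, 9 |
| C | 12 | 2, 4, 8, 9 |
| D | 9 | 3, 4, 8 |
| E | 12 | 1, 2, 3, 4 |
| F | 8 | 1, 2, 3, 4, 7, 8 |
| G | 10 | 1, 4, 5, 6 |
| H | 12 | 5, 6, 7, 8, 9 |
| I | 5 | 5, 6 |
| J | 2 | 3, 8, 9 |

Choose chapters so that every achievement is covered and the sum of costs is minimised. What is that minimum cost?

F, I, J together cover every achievement (F ∪ I ∪ J = {1, 2, 3, 4, 5, 6, 7, 8, 9}); total cost 8 + 5 + 2 = 15.
No covering selection has total cost below 15.

15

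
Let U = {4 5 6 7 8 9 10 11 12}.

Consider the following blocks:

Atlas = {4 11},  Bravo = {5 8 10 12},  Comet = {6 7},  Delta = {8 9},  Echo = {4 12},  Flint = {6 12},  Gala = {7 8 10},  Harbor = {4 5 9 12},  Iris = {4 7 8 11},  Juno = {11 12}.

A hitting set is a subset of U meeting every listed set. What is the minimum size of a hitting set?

The 4 elements {7, 8, 11, 12} hit every block.
No choice of 3 elements meets every block, so 4 is the minimum.

4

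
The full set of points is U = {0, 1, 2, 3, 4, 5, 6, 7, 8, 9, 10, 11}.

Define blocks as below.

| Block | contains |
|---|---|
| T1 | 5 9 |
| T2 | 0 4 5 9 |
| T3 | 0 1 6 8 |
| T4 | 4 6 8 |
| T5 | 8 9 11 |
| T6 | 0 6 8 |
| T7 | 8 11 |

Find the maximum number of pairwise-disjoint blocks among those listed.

2

T1, T7 are pairwise disjoint (T1={5,9}; T7={8,11}).
Every remaining block overlaps one of these, and no 3 of the listed blocks are pairwise disjoint, so 2 is the maximum.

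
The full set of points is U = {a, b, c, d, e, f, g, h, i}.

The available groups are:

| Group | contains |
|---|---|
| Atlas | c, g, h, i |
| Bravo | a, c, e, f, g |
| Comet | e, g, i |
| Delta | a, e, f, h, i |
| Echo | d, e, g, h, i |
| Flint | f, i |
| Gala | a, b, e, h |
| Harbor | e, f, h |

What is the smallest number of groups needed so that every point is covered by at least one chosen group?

3

Bravo and Echo and Gala together: Bravo ∪ Echo ∪ Gala = {a, b, c, d, e, f, g, h, i} — every point is covered.
Only Gala contains b, so Gala is forced; the remaining 5 points need at least 2 more groups (each remaining group adds at most 3) — so at least 3 groups are needed, and 3 is optimal.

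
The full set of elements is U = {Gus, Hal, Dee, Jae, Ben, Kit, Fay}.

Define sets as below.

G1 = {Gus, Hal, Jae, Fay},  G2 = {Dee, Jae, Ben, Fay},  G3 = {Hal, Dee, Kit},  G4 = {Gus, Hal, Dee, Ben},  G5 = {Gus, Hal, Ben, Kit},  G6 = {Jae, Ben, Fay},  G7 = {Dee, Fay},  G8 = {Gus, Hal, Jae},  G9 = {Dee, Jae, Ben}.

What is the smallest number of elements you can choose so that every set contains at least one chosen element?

The 3 elements {Hal, Dee, Ben} hit every set.
No choice of 2 elements meets every set, so 3 is the minimum.

3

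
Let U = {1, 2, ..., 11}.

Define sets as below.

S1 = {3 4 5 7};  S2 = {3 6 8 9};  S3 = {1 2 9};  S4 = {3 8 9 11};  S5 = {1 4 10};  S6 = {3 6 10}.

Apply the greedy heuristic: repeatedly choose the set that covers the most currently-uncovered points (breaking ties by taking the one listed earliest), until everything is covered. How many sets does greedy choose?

Greedy: pick S1 (covers 4 new) → pick S2 (covers 3 new) → pick S3 (covers 2 new) → pick S4 (covers 1 new) → pick S5 (covers 1 new). Total picks: 5.
(The true minimum cover uses only 4 sets, so greedy is not optimal here.)

5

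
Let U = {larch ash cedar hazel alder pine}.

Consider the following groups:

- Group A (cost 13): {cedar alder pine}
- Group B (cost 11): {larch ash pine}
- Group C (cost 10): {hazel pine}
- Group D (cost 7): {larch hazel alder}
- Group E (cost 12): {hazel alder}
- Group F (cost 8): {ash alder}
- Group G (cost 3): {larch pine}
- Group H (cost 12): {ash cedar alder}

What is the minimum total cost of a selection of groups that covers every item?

D, G, H together cover every item (D ∪ G ∪ H = {larch, ash, cedar, hazel, alder, pine}); total cost 7 + 3 + 12 = 22.
No covering selection has total cost below 22.

22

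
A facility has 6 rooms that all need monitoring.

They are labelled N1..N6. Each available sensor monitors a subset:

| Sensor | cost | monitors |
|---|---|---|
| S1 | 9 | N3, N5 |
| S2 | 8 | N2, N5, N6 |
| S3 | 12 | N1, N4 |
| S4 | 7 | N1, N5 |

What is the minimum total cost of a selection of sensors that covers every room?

S1, S2, S3 together cover every room (S1 ∪ S2 ∪ S3 = {N1, N2, N3, N4, N5, N6}); total cost 9 + 8 + 12 = 29.
No covering selection has total cost below 29.

29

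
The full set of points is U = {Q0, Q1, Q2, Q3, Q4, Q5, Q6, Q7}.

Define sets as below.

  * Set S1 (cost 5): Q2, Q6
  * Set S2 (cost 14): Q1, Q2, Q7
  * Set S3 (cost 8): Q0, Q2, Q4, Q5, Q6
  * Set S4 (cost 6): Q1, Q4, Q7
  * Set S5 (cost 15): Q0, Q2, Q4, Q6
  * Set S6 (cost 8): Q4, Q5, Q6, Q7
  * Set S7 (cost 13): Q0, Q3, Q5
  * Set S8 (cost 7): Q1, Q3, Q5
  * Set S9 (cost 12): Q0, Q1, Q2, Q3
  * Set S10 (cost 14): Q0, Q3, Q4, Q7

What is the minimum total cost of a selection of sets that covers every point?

20

S6, S9 together cover every point (S6 ∪ S9 = {Q0, Q1, Q2, Q3, Q4, Q5, Q6, Q7}); total cost 8 + 12 = 20.
The greedy pick S3, S4, S8 costs 21; no covering selection beats 20.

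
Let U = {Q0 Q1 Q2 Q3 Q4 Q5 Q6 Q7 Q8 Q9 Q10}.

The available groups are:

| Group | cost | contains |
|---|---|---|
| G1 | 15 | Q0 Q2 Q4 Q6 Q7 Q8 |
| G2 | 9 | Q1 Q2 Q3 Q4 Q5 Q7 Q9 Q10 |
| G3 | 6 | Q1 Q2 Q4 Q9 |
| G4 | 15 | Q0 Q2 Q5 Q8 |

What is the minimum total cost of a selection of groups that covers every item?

G1, G2 together cover every item (G1 ∪ G2 = {Q0, Q1, Q2, Q3, Q4, Q5, Q6, Q7, Q8, Q9, Q10}); total cost 15 + 9 = 24.
No covering selection has total cost below 24.

24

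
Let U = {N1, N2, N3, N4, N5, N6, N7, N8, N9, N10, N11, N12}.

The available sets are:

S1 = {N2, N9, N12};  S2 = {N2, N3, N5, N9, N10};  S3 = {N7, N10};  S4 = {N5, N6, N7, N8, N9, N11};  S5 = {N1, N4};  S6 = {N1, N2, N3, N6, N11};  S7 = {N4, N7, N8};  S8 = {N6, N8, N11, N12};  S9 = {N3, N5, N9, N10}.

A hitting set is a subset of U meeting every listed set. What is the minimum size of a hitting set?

4

Take H = {N2, N4, N6, N10}. Each listed set contains at least one of these, so H is a hitting set of size 4.
No choice of 3 elements meets every set, so 4 is the minimum.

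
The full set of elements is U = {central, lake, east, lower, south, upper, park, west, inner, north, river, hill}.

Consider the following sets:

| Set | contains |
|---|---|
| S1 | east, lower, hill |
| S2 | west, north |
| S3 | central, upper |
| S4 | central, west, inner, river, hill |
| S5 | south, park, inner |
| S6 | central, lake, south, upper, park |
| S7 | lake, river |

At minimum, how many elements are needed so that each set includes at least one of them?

5

The 5 elements {south, upper, west, river, hill} hit every set.
The sets S1, S2, S3, S5, S7 are pairwise disjoint, so any hitting set needs a separate element for each — at least 5. Hence 5 is optimal.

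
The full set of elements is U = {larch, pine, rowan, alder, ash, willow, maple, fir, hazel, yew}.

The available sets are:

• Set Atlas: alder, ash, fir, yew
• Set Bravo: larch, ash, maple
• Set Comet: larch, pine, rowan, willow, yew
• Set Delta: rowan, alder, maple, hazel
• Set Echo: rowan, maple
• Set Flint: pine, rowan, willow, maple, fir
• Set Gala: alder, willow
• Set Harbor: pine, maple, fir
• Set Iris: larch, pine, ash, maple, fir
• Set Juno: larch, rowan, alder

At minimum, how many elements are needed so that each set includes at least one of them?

3

The 3 elements {rowan, alder, maple} hit every set.
No choice of 2 elements meets every set, so 3 is the minimum.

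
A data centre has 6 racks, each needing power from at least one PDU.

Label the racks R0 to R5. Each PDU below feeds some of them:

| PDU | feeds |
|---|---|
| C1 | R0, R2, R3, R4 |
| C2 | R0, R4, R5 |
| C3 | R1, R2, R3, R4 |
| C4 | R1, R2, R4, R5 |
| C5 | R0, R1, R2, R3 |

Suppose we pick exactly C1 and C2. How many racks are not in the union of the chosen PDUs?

Union of C1, C2 = {R0, R2, R3, R4, R5}.
Not covered: R1 — 1 rack.

1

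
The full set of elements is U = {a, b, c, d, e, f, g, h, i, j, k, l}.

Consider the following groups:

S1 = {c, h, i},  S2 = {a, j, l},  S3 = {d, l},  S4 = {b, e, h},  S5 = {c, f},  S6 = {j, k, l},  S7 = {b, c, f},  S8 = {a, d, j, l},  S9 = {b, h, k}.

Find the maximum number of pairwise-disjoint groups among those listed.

S2, S5, S9 are pairwise disjoint (S2={a,j,l}; S5={c,f}; S9={b,h,k}).
Every remaining group overlaps one of these, and no 4 of the listed groups are pairwise disjoint, so 3 is the maximum.

3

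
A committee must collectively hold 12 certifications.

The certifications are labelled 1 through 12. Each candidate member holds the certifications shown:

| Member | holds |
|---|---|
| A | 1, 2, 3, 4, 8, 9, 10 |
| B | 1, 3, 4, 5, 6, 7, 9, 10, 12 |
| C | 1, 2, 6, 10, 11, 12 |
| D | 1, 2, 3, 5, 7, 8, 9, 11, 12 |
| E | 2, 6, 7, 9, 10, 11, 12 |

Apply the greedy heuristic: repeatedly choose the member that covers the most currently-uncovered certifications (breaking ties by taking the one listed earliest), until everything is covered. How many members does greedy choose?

Greedy: pick B (covers 9 new) → pick D (covers 3 new). Total picks: 2.

2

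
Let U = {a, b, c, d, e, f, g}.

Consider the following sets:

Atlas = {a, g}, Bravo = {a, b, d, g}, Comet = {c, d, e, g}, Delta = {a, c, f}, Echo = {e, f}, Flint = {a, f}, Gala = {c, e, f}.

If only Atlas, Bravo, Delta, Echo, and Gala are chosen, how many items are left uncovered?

0

Union of Atlas, Bravo, Delta, Echo, Gala = {a, b, c, d, e, f, g} — that's every item, so 0 are uncovered.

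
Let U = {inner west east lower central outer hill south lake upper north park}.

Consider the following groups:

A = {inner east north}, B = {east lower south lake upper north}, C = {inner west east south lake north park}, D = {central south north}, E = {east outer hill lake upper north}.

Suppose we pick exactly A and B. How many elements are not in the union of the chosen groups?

5

Union of A, B = {inner, east, lower, south, lake, upper, north}.
Not covered: west, central, outer, hill, park — 5 elements.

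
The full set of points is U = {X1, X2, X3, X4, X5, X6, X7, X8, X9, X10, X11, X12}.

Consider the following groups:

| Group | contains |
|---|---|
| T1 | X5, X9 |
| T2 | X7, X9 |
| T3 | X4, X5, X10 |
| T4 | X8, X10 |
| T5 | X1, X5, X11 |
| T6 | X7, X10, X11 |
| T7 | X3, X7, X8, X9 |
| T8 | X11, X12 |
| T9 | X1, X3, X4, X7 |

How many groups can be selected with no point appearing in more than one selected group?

T1, T4, T8, T9 are pairwise disjoint (T1={X5,X9}; T4={X8,X10}; T8={X11,X12}; T9={X1,X3,X4,X7}).
Every remaining group overlaps one of these, and no 5 of the listed groups are pairwise disjoint, so 4 is the maximum.

4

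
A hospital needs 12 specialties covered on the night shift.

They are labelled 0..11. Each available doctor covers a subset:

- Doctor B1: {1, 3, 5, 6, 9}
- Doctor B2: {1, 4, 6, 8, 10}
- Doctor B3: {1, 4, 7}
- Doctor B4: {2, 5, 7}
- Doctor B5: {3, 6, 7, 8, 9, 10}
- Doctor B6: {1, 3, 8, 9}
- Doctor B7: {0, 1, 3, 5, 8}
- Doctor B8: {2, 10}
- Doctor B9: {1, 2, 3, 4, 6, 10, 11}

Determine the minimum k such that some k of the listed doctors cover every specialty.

B5 and B7 and B9 together: B5 ∪ B7 ∪ B9 = {0, 1, 2, 3, 4, 5, 6, 7, 8, 9, 10, 11} — every specialty is covered.
Only B7 contains 0, so B7 is forced; the remaining 7 specialties need at least 2 more doctors (each remaining doctor adds at most 5) — so at least 3 doctors are needed, and 3 is optimal.

3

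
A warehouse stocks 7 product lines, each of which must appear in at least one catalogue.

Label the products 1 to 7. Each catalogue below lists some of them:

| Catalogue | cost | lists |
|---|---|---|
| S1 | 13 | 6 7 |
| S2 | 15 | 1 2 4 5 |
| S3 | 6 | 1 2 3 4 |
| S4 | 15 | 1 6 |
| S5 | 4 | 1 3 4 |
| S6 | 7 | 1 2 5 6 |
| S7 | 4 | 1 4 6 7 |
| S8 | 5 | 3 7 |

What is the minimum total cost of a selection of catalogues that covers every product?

15

S5, S6, S7 together cover every product (S5 ∪ S6 ∪ S7 = {1, 2, 3, 4, 5, 6, 7}); total cost 4 + 7 + 4 = 15.
The greedy pick S7, S3, S6 costs 17; no covering selection beats 15.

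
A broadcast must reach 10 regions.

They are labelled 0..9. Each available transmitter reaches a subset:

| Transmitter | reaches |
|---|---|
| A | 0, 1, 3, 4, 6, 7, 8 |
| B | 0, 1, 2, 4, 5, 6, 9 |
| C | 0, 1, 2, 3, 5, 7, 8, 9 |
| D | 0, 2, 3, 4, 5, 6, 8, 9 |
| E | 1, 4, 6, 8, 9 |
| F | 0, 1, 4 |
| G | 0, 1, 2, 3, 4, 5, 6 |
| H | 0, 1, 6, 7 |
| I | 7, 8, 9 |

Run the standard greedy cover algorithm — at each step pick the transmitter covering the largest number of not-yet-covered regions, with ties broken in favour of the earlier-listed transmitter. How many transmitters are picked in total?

Greedy: pick C (covers 8 new) → pick A (covers 2 new). Total picks: 2.

2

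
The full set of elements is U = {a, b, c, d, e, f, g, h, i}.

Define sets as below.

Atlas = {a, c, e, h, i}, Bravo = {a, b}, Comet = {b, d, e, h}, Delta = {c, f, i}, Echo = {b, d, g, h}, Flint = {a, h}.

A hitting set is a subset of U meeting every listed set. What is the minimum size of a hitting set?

The 3 elements {a, b, c} hit every set.
No choice of 2 elements meets every set, so 3 is the minimum.

3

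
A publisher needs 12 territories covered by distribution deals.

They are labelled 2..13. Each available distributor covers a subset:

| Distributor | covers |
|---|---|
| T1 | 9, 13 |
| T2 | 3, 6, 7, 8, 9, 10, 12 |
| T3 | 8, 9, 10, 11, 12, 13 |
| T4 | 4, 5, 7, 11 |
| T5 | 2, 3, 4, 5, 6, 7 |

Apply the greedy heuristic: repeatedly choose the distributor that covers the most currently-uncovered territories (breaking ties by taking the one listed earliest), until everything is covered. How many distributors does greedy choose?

Greedy: pick T2 (covers 7 new) → pick T4 (covers 3 new) → pick T1 (covers 1 new) → pick T5 (covers 1 new). Total picks: 4.
(The true minimum cover uses only 2 distributors, so greedy is not optimal here.)

4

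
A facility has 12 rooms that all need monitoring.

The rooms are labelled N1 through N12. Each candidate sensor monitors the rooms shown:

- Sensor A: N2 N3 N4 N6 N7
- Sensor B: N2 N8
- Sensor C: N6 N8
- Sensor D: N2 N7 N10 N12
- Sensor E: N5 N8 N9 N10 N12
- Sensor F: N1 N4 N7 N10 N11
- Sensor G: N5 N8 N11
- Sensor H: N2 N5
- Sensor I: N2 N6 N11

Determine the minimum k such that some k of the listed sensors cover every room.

3

Take {A, E, F}. Their union is {N1, N2, N3, N4, N5, N6, N7, N8, N9, N10, N11, N12}, which is all 12 rooms.
Each sensor has at most 5 rooms, and 2·5 = 10 < 12 — so at least 3 sensors are needed, and 3 is optimal.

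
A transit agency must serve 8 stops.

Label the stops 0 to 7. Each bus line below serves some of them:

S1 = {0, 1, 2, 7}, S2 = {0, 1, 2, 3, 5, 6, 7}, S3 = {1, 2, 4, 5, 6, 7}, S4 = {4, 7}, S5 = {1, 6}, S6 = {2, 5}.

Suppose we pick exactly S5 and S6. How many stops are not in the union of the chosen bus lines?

Union of S5, S6 = {1, 2, 5, 6}.
Not covered: 0, 3, 4, 7 — 4 stops.

4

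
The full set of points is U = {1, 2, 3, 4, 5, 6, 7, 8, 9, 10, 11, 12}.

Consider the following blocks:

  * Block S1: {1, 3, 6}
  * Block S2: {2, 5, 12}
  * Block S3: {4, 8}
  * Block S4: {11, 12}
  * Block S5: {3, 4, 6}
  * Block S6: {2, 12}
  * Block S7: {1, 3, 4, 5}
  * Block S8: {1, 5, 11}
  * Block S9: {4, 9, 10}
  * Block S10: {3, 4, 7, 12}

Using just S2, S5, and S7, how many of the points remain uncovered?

5

Union of S2, S5, S7 = {1, 2, 3, 4, 5, 6, 12}.
Not covered: 7, 8, 9, 10, 11 — 5 points.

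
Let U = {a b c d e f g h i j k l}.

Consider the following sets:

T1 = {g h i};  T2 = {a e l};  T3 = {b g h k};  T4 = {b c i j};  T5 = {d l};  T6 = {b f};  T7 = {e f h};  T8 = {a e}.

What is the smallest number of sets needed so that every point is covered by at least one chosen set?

5

T3, T4, T5, T6, and T8 cover everything between them: the union {a, b, c, d, e, f, g, h, i, j, k, l} is all of U.
No 4 of the 8 sets cover everything (all 70 combinations miss at least one point), so 5 is optimal.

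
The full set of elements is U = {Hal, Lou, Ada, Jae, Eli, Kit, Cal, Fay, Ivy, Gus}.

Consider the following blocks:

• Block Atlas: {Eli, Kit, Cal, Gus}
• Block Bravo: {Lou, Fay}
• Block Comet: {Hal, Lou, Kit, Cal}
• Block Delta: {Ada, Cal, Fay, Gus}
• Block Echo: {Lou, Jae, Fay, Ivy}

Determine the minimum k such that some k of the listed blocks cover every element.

4

Atlas, Comet, Delta, and Echo cover everything between them: the union {Hal, Lou, Ada, Jae, Eli, Kit, Cal, Fay, Ivy, Gus} is all of U.
No 3 of the 5 blocks cover everything (all 10 combinations miss at least one element), so 4 is optimal.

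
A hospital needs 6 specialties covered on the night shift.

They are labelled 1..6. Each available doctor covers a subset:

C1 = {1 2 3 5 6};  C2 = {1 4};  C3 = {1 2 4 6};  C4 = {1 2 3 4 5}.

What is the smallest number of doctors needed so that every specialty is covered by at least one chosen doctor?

Take {C1, C4}. Their union is {1, 2, 3, 4, 5, 6}, which is all 6 specialties.
No single doctor has all 6 specialties (the largest, C1, has 5), so 2 is optimal.

2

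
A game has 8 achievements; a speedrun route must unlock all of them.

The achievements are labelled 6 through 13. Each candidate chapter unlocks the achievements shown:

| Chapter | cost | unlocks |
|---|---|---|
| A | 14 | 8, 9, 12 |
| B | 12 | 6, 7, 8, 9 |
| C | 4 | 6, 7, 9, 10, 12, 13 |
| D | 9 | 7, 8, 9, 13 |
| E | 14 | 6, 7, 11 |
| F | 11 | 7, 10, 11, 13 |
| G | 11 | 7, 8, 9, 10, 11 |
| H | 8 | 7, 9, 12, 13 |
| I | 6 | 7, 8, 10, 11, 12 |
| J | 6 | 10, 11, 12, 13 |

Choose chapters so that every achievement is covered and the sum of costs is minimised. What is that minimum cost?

10

C, I together cover every achievement (C ∪ I = {6, 7, 8, 9, 10, 11, 12, 13}); total cost 4 + 6 = 10.
No covering selection has total cost below 10.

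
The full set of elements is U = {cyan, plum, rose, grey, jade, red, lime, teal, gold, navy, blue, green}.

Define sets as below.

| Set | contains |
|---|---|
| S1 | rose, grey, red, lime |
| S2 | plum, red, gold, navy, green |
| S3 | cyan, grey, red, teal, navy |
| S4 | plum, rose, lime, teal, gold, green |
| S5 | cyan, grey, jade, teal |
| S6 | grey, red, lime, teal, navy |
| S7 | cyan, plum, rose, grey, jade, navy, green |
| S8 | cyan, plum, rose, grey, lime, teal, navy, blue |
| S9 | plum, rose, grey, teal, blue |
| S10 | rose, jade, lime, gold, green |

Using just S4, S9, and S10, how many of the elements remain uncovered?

Union of S4, S9, S10 = {plum, rose, grey, jade, lime, teal, gold, blue, green}.
Not covered: cyan, red, navy — 3 elements.

3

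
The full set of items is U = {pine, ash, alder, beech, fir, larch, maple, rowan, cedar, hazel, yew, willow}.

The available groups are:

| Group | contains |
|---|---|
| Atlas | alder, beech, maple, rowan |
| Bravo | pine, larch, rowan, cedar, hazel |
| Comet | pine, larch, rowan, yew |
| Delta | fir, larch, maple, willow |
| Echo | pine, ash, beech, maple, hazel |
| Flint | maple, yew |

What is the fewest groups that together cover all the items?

Atlas, Bravo, Comet, Delta, and Echo cover everything between them: the union {pine, ash, alder, beech, fir, larch, maple, rowan, cedar, hazel, yew, willow} is all of U.
No 4 of the 6 groups cover everything (all 15 combinations miss at least one item), so 5 is optimal.

5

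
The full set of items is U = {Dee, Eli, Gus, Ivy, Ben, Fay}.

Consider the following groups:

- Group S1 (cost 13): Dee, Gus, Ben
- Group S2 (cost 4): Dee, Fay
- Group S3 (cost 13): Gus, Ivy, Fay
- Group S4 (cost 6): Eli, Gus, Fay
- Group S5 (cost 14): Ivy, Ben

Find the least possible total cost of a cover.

S2, S4, S5 together cover every item (S2 ∪ S4 ∪ S5 = {Dee, Eli, Gus, Ivy, Ben, Fay}); total cost 4 + 6 + 14 = 24.
No covering selection has total cost below 24.

24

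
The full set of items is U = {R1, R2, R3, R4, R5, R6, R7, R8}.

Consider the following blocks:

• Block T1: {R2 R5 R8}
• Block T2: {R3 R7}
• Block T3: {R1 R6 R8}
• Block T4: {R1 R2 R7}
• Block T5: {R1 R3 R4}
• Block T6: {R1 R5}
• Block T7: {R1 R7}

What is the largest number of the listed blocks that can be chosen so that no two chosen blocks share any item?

2

T2, T6 are pairwise disjoint (T2={R3,R7}; T6={R1,R5}).
Every remaining block overlaps one of these, and no 3 of the listed blocks are pairwise disjoint, so 2 is the maximum.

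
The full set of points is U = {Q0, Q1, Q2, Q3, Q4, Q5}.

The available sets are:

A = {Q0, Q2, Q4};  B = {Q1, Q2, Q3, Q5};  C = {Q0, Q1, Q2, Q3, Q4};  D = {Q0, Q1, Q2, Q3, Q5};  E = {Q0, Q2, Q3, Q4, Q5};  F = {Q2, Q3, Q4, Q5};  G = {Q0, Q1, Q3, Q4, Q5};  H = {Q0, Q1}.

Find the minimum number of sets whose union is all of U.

A and B cover everything between them: the union {Q0, Q1, Q2, Q3, Q4, Q5} is all of U.
No single set has all 6 points (the largest, C, has 5), so 2 is optimal.

2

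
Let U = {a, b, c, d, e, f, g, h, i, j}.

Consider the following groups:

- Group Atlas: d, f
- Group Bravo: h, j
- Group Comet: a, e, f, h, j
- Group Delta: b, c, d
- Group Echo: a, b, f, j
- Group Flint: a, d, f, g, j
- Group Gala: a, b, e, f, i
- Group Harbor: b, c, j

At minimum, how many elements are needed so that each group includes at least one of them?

T = {c, f, j} meets every group (each contains at least one member of T), and |T| = 3.
No choice of 2 elements meets every group, so 3 is the minimum.

3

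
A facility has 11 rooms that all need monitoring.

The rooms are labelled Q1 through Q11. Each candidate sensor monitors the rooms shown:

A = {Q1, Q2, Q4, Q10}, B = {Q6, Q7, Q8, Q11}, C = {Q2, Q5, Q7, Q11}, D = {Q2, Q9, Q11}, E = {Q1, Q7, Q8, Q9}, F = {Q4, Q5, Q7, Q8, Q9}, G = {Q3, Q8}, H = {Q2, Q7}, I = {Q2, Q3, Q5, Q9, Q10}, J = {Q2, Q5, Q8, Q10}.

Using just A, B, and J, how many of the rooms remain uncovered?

Union of A, B, J = {Q1, Q2, Q4, Q5, Q6, Q7, Q8, Q10, Q11}.
Not covered: Q3, Q9 — 2 rooms.

2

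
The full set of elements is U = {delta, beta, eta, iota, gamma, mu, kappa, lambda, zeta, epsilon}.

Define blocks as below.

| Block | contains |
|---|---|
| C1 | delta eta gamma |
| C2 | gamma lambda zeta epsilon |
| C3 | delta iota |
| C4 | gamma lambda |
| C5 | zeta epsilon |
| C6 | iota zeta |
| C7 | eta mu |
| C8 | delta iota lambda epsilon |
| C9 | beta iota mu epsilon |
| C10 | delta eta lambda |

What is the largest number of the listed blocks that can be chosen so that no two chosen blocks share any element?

4

C3, C4, C5, C7 are pairwise disjoint (C3={delta,iota}; C4={gamma,lambda}; C5={zeta,epsilon}; C7={eta,mu}).
Every remaining block overlaps one of these, and no 5 of the listed blocks are pairwise disjoint, so 4 is the maximum.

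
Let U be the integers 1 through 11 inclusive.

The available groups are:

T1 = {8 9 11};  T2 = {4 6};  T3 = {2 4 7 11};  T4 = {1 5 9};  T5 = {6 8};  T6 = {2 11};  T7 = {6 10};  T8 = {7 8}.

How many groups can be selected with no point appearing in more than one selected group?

T2, T4, T6, T8 are pairwise disjoint (T2={4,6}; T4={1,5,9}; T6={2,11}; T8={7,8}).
Every remaining group overlaps one of these, and no 5 of the listed groups are pairwise disjoint, so 4 is the maximum.

4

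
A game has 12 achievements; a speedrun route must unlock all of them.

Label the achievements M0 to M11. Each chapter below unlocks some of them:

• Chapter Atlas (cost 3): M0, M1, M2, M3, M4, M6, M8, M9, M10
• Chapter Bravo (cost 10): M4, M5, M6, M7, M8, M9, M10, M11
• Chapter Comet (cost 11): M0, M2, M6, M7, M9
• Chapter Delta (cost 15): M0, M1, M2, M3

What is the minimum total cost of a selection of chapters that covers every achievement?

Atlas, Bravo together cover every achievement (Atlas ∪ Bravo = {M0, M1, M2, M3, M4, M5, M6, M7, M8, M9, M10, M11}); total cost 3 + 10 = 13.
No covering selection has total cost below 13.

13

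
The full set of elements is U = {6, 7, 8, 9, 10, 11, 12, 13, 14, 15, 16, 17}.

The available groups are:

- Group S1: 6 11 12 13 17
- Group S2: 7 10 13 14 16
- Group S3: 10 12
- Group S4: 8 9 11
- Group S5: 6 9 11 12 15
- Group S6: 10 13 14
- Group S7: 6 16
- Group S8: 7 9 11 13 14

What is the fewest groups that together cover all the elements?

S1 and S2 and S4 and S5 together: S1 ∪ S2 ∪ S4 ∪ S5 = {6, 7, 8, 9, 10, 11, 12, 13, 14, 15, 16, 17} — every element is covered.
No 3 of the 8 groups cover everything (all 56 combinations miss at least one element), so 4 is optimal.

4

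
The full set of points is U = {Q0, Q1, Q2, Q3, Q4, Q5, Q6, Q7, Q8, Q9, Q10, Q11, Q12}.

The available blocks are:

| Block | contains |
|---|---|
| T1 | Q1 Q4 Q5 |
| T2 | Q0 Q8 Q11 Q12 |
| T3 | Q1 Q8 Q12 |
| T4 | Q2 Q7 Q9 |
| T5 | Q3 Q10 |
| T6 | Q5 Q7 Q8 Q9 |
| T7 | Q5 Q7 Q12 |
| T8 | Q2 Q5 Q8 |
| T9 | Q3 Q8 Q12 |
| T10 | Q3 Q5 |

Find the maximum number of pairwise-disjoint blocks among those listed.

4

T1, T2, T4, T5 are pairwise disjoint (T1={Q1,Q4,Q5}; T2={Q0,Q8,Q11,Q12}; T4={Q2,Q7,Q9}; T5={Q3,Q10}).
Every remaining block overlaps one of these, and no 5 of the listed blocks are pairwise disjoint, so 4 is the maximum.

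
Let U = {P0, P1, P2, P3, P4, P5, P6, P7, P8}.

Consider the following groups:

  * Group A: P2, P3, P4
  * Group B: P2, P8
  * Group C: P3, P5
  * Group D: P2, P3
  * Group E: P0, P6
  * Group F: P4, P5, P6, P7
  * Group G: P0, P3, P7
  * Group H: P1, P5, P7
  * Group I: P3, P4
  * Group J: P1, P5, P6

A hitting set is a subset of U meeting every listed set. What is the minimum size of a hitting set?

4

The 4 points {P2, P3, P5, P6} hit every group.
The groups B, E, H, I are pairwise disjoint, so any hitting set needs a separate point for each — at least 4. Hence 4 is optimal.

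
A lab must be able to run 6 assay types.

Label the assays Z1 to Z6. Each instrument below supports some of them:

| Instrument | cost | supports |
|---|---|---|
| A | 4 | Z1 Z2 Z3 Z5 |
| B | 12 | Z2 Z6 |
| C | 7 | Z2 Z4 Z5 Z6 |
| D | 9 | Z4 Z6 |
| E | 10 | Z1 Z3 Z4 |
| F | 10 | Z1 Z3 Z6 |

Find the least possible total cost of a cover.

A, C together cover every assay (A ∪ C = {Z1, Z2, Z3, Z4, Z5, Z6}); total cost 4 + 7 = 11.
No covering selection has total cost below 11.

11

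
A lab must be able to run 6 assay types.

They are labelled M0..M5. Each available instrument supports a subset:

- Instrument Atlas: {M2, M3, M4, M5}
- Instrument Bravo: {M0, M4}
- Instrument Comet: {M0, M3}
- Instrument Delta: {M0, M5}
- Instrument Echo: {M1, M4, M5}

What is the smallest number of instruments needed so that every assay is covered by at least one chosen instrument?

Take {Atlas, Bravo, Echo}. Their union is {M0, M1, M2, M3, M4, M5}, which is all 6 assays.
Only Echo contains M1, so Echo is forced; the remaining 3 assays need at least 2 more instruments (each remaining instrument adds at most 2) — so at least 3 instruments are needed, and 3 is optimal.

3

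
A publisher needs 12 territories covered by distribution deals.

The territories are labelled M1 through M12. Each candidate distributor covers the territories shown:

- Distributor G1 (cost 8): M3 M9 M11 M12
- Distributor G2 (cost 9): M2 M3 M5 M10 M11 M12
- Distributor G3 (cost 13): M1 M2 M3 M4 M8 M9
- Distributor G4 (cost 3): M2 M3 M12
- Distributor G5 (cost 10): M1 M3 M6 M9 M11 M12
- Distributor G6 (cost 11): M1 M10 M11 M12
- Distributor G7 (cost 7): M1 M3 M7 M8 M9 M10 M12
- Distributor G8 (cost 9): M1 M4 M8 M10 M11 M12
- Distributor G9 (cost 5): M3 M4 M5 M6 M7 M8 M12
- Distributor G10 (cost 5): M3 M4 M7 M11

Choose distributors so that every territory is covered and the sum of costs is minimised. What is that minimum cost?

20

G4, G7, G9, G10 together cover every territory (G4 ∪ G7 ∪ G9 ∪ G10 = {M1, M2, M3, M4, M5, M6, M7, M8, M9, M10, M11, M12}); total cost 3 + 7 + 5 + 5 = 20.
No covering selection has total cost below 20.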